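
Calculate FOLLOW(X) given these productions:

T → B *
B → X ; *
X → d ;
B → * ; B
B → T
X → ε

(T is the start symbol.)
{ ';' }

In B → X ; *: X is followed by ';' '*', add FIRST(';' '*') \ {ε} = { ';' }

Taking the union: FOLLOW(X) = { ';' }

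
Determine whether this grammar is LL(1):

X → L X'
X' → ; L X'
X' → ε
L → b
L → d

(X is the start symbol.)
A grammar is LL(1) if for each non-terminal N with multiple productions, the predict sets of those productions are pairwise disjoint, where PREDICT(N → α) = (FIRST(α) \ {ε}) ∪ (FOLLOW(N) if α ⇒* ε).

Relevant sets:
  FOLLOW(X') = { $ }

For X':
  PREDICT(X' → ';' L X') = { ';' }
  PREDICT(X' → ε) = { $ }
For L:
  PREDICT(L → b) = { 'b' }
  PREDICT(L → d) = { 'd' }
X has a single production, so nothing to check there.

All predict sets are disjoint. The grammar IS LL(1).

Answer: Yes, the grammar is LL(1).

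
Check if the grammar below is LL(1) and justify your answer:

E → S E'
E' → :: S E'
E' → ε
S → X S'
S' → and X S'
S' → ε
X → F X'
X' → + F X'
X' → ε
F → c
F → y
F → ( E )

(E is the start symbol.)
Relevant sets:
  FOLLOW(E') = { $, ')' }
  FOLLOW(S') = { $, ')', '::' }
  FOLLOW(X') = { $, ')', '::', 'and' }

For E':
  PREDICT(E' → :: S E') = { '::' }
  PREDICT(E' → ε) = { $, ')' }
For S':
  PREDICT(S' → and X S') = { 'and' }
  PREDICT(S' → ε) = { $, ')', '::' }
For X':
  PREDICT(X' → '+' F X') = { '+' }
  PREDICT(X' → ε) = { $, ')', '::', 'and' }
For F:
  PREDICT(F → c) = { 'c' }
  PREDICT(F → y) = { 'y' }
  PREDICT(F → '(' E ')') = { '(' }
E, S, X have a single production, so nothing to check there.

All predict sets are disjoint. The grammar IS LL(1).

Answer: Yes, the grammar is LL(1).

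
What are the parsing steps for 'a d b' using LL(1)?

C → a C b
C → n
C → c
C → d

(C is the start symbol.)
Stack is shown with the top on the left.

Stack    Input    Action
------------------------
C $      a d b $  output C → a C b
a C b $  a d b $  match 'a'
C b $    d b $    output C → d
d b $    d b $    match 'd'
b $      b $      match 'b'
$        $        accept

The string is accepted.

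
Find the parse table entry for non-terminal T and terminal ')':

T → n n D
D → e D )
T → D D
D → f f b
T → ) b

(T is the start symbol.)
T → ) b

To find M[T, ')'], we find productions for T where ')' is in the predict set (PREDICT(N → α) = (FIRST(α) \ {ε}) ∪ (FOLLOW(N) if α ⇒* ε)).

Relevant sets:
  FIRST(D) = { 'e', 'f' }

T → n n D: PREDICT = { 'n' }
T → D D: PREDICT = { 'e', 'f' }
T → ) b: PREDICT = { ')' }
  ')' is in predict set, so this production goes in M[T, ')']

M[T, ')'] = T → ) b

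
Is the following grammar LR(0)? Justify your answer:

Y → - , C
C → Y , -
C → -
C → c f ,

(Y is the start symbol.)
No. Shift-reduce conflict between [C → - .] and [Y → - . , C]

A grammar is LR(0) if no state in the canonical LR(0) collection has:
  - both a shift item (dot before a terminal) and a complete item (shift-reduce conflict), or
  - two or more complete items (reduce-reduce conflict; the accept item [Y' → Y .] counts as a complete item here).

Augment with Y' → Y and build the canonical LR(0) collection (I0 = CLOSURE({[Y' → . Y]}), then GOTO on every symbol after a dot until no new states appear). It has 12 states:
  I0: { [Y → . - , C], [Y' → . Y] }  — shift
  I1: { [Y → - . , C] }  — shift
  I2: { [Y' → Y .] }  — accept
  I3: { [C → . -], [C → . Y , -], [C → . c f ,], [Y → - , . C], [Y → . - , C] }  — shift
  I4: { [C → - .], [Y → - . , C] }  — shift, reduce
  I5: { [Y → - , C .] }  — reduce
  I6: { [C → Y . , -] }  — shift
  I7: { [C → c . f ,] }  — shift
  I8: { [C → c f . ,] }  — shift
  I9: { [C → c f , .] }  — reduce
  I10: { [C → Y , . -] }  — shift
  I11: { [C → Y , - .] }  — reduce

Conflict in state I4:
  Shift-reduce conflict between [C → - .] and [Y → - . , C]
So the grammar is NOT LR(0).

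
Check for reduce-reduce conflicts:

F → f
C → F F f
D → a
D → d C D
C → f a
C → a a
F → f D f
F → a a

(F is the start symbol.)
Yes — I11: [C → f a .] vs [D → a .]; I12: [C → a a .] vs [F → a a .]

A reduce-reduce conflict occurs when an LR(0) state has two complete items [A → α .] and [B → β .] — both call for a reduction, and with no lookahead the parser cannot choose between them.

Augment with F' → F and build the canonical LR(0) collection (I0 = CLOSURE({[F' → . F]}), then GOTO on every symbol after a dot until no new states appear). It has 18 states:
  I0: { [F → . a a], [F → . f D f], [F → . f], [F' → . F] }  — shift
  I1: { [F' → F .] }  — accept
  I2: { [F → a . a] }  — shift
  I3: { [D → . a], [D → . d C D], [F → f . D f], [F → f .] }  — shift, reduce
  I4: { [F → f D . f] }  — shift
  I5: { [D → a .] }  — reduce
  I6: { [C → . F F f], [C → . a a], [C → . f a], [D → d . C D], [F → . a a], [F → . f D f], [F → . f] }  — shift
  I7: { [D → . a], [D → . d C D], [D → d C . D] }  — shift
  I8: { [C → F . F f], [F → . a a], [F → . f D f], [F → . f] }  — shift
  I9: { [C → a . a], [F → a . a] }  — shift
  I10: { [C → f . a], [D → . a], [D → . d C D], [F → f . D f], [F → f .] }  — shift, reduce
  I11: { [C → f a .], [D → a .] }  — 2 reduces
  I12: { [C → a a .], [F → a a .] }  — 2 reduces
  I13: { [C → F F . f] }  — shift
  I14: { [C → F F f .] }  — reduce
  I15: { [D → d C D .] }  — reduce
  I16: { [F → f D f .] }  — reduce
  I17: { [F → a a .] }  — reduce

I11 contains complete items [C → f a .], [D → a .] — reduce-reduce conflict.
I12 contains complete items [C → a a .], [F → a a .] — reduce-reduce conflict.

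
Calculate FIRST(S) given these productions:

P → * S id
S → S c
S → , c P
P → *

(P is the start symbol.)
{ ',' }

To compute FIRST(S), examine every production with S on the left-hand side, reading each right-hand side left to right until a non-nullable symbol is reached.

From S → S c:
  - S is the symbol being defined: contributes nothing new
    S is not nullable, so stop
From S → , c P:
  - ',' is a terminal: add ',' and stop

Collecting: FIRST(S) = { ',' }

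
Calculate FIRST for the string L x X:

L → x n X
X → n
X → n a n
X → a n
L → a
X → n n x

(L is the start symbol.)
{ 'a', 'x' }

FIRST sets of the non-terminals involved (from the grammar, by fixed-point iteration):
  FIRST(L) = { 'a', 'x' }

To compute FIRST(L x X), process the symbols left to right:
Symbol L is a non-terminal. Add FIRST(L) \ {ε} = { 'a', 'x' }
L is not nullable (ε ∉ FIRST(L)), so stop here.
FIRST(L x X) = { 'a', 'x' }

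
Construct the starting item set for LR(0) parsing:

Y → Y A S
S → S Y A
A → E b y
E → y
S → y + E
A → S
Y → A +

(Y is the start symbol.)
First, augment the grammar with Y' → Y
I₀ = CLOSURE({ [Y' → . Y] }):
  [Y' → . Y] has the dot before Y: add [Y → . Y A S], [Y → . A +]
  [Y → . A +] has the dot before A: add [A → . E b y], [A → . S]
  [A → . E b y] has the dot before E: add [E → . y]
  [A → . S] has the dot before S: add [S → . S Y A], [S → . y + E]
No further items can be added.

I₀ = { [A → . E b y], [A → . S], [E → . y], [S → . S Y A], [S → . y + E], [Y → . A +], [Y → . Y A S], [Y' → . Y] }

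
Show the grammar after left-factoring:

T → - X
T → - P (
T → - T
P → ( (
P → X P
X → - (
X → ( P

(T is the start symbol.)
Left-factoring transforms A → αβ₁ | αβ₂ into A → αA' and A' → β₁ | β₂
(α is the longest common prefix among the alternatives). Repeat until
no nonterminal has two alternatives with a common prefix.

Round 1: T has alternatives sharing prefix '-'. Introduce T': T → - T'
  Add: T' → X
  Add: T' → P (
  Add: T' → T

No remaining common prefixes — done.

Resulting grammar:
T → - T'
T' → X
T' → P (
T' → T
P → ( (
P → X P
X → - (
X → ( P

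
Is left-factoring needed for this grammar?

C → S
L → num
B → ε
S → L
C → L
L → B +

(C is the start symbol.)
No, left-factoring is not needed

Left-factoring is needed when two productions for the same non-terminal
share a common prefix on the right-hand side.

Productions for C:
  C → S
  C → L
Productions for L:
  L → num
  L → B +

No common prefixes found.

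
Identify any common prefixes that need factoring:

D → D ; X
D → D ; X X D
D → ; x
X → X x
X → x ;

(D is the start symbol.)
Left-factoring is needed when two productions for the same non-terminal
share a common prefix on the right-hand side.

Productions for D:
  D → D ; X
  D → D ; X X D
  D → ; x
Productions for X:
  X → X x
  X → x ;

Found common prefix 'D ; X' in productions for D

Answer: Yes, D has productions with common prefix 'D ; X'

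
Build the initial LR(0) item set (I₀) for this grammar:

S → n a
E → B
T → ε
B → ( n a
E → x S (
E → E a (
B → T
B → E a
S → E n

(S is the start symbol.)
{ [B → . ( n a], [B → . E a], [B → . T], [E → . B], [E → . E a (], [E → . x S (], [S → . E n], [S → . n a], [S' → . S], [T → .] }

First, augment the grammar with S' → S
I₀ = CLOSURE({ [S' → . S] }):
  [S' → . S] has the dot before S: add [S → . n a], [S → . E n]
  [S → . E n] has the dot before E: add [E → . B], [E → . x S (], [E → . E a (]
  [E → . B] has the dot before B: add [B → . ( n a], [B → . T], [B → . E a]
  [B → . T] has the dot before T: add [T → .]
No further items can be added.

I₀ = { [B → . ( n a], [B → . E a], [B → . T], [E → . B], [E → . E a (], [E → . x S (], [S → . E n], [S → . n a], [S' → . S], [T → .] }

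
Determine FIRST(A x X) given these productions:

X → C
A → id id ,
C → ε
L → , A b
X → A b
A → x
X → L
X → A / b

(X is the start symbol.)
{ 'id', 'x' }

FIRST sets of the non-terminals involved (from the grammar, by fixed-point iteration):
  FIRST(A) = { 'id', 'x' }

To compute FIRST(A x X), process the symbols left to right:
Symbol A is a non-terminal. Add FIRST(A) \ {ε} = { 'id', 'x' }
A is not nullable (ε ∉ FIRST(A)), so stop here.
FIRST(A x X) = { 'id', 'x' }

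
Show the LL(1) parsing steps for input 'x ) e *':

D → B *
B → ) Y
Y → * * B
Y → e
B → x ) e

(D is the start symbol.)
Stack is shown with the top on the left.

Stack      Input      Action
----------------------------
D $        x ) e * $  output D → B *
B * $      x ) e * $  output B → x ) e
x ) e * $  x ) e * $  match 'x'
) e * $    ) e * $    match ')'
e * $      e * $      match 'e'
* $        * $        match '*'
$          $          accept

The string is accepted.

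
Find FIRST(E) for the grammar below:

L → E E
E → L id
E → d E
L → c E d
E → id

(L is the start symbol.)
To compute FIRST(E), examine every production with E on the left-hand side, reading each right-hand side left to right until a non-nullable symbol is reached.

FIRST sets of the other non-terminals involved (by the same procedure, iterated to a fixed point):
  FIRST(L) = { 'c', 'd', 'id' }

From E → L id:
  - L is a non-terminal: add FIRST(L) \ {ε} = { 'c', 'd', 'id' }
    L is not nullable, so stop
From E → d E:
  - d is a terminal: add 'd' and stop
From E → id:
  - id is a terminal: add 'id' and stop

Collecting: FIRST(E) = { 'c', 'd', 'id' }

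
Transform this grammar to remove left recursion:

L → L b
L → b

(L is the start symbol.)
L is directly left-recursive. The standard transformation for
  A → A α₁ | ... | A α_m | β₁ | ... | β_n
is
  A  → β₁ A' | ... | β_n A'
  A' → α₁ A' | ... | α_m A' | ε

L → b becomes L → b L'
L → L b becomes L' → b L'
Add L' → ε

Resulting grammar:
L → b L'
L' → b L'
L' → ε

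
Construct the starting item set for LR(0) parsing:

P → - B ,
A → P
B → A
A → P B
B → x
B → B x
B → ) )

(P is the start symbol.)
{ [P → . - B ,], [P' → . P] }

First, augment the grammar with P' → P
I₀ = CLOSURE({ [P' → . P] }):
  [P' → . P] has the dot before P: add [P → . - B ,]
No further items can be added.

I₀ = { [P → . - B ,], [P' → . P] }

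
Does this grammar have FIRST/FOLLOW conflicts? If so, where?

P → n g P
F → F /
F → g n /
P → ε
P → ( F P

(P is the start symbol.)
A FIRST/FOLLOW conflict occurs when a non-terminal N has a nullable alternative N → β (β ⇒* ε) and another alternative N → α with FIRST(α) ∩ FOLLOW(N) ≠ ∅: on such a lookahead the parser cannot decide between expanding α and letting N vanish via β.

Nullable non-terminals: P.

P: nullable alternative(s) P → ε; FOLLOW(P) = { $ }
  P → n g P: FIRST \ {ε} = { 'n' } — disjoint from FOLLOW(P)
  P → ε: FIRST \ {ε} = { } — this is the only nullable alternative, skip
  P → ( F P: FIRST \ {ε} = { '(' } — disjoint from FOLLOW(P)

F has no nullable alternative, so no FIRST/FOLLOW check is needed there.

No FIRST/FOLLOW conflicts found.

Answer: No FIRST/FOLLOW conflicts.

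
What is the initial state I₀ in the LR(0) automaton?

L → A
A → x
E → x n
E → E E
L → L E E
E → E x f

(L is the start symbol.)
{ [A → . x], [L → . A], [L → . L E E], [L' → . L] }

First, augment the grammar with L' → L
I₀ = CLOSURE({ [L' → . L] }):
  [L' → . L] has the dot before L: add [L → . A], [L → . L E E]
  [L → . A] has the dot before A: add [A → . x]
No further items can be added.

I₀ = { [A → . x], [L → . A], [L → . L E E], [L' → . L] }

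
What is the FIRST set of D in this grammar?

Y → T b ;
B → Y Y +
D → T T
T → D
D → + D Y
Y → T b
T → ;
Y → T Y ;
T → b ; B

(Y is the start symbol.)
FIRST sets of the other non-terminals involved (by the same procedure, iterated to a fixed point):
  FIRST(T) = { '+', ';', 'b' }

From D → T T:
  - T is a non-terminal: add FIRST(T) \ {ε} = { '+', ';', 'b' }
    T is not nullable, so stop
From D → + D Y:
  - '+' is a terminal: add '+' and stop

Collecting: FIRST(D) = { '+', ';', 'b' }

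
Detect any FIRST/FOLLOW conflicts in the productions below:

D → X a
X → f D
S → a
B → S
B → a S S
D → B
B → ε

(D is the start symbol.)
Nullable non-terminals: B, D.
FIRST sets used below: FIRST(S) = { 'a' }, FIRST(X) = { 'f' }, FIRST(B) = { 'a', ε }

B: nullable alternative(s) B → ε; FOLLOW(B) = { $, 'a' }
  B → S: FIRST \ {ε} = { 'a' } — overlaps FOLLOW(B) on { 'a' }: CONFLICT
  B → a S S: FIRST \ {ε} = { 'a' } — overlaps FOLLOW(B) on { 'a' }: CONFLICT
  B → ε: FIRST \ {ε} = { } — this is the only nullable alternative, skip

D: nullable alternative(s) D → B; FOLLOW(D) = { $, 'a' }
  D → X a: FIRST \ {ε} = { 'f' } — disjoint from FOLLOW(D)
  D → B: FIRST \ {ε} = { 'a' } — this is the only nullable alternative, skip

S, X have no nullable alternative, so no FIRST/FOLLOW check is needed there.

So the grammar has 2 FIRST/FOLLOW conflicts (marked CONFLICT above).

Answer: Yes. B → S with FOLLOW(B) on { 'a' }; B → a S S with FOLLOW(B) on { 'a' }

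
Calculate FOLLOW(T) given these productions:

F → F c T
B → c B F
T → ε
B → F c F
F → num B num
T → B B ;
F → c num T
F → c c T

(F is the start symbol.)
To compute FOLLOW(T), find every occurrence of T on a right-hand side N → α T β: add FIRST(β) \ {ε}, and if β is empty or nullable also add FOLLOW(N). Iterate to a fixed point.

In F → F c T: T is at the end, add FOLLOW(F)
In F → c num T: T is at the end, add FOLLOW(F)
In F → c c T: T is at the end, add FOLLOW(F)

The FOLLOW sets referred to above (computed the same way, to a fixed point):
  FOLLOW(F) = { $, ';', 'c', 'num' }

Taking the union: FOLLOW(T) = { $, ';', 'c', 'num' }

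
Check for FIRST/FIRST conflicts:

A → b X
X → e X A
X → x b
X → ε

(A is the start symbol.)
No FIRST/FIRST conflicts.

A FIRST/FIRST conflict occurs when two productions N → α and N → β for the same non-terminal have FIRST(α) ∩ FIRST(β) ≠ ∅ (with ε ∈ FIRST of a nullable right-hand side, so two nullable alternatives also conflict).

Productions for X:
  X → e X A: FIRST = { 'e' }
  X → x b: FIRST = { 'x' }
  X → ε: FIRST = { ε }
A has only one production, so no FIRST/FIRST conflict is possible there.

All alternatives of each non-terminal have pairwise disjoint FIRST sets.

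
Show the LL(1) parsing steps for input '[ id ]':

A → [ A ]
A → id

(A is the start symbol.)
Stack is shown with the top on the left.

Stack    Input     Action
-------------------------
A $      [ id ] $  output A → [ A ]
[ A ] $  [ id ] $  match '['
A ] $    id ] $    output A → id
id ] $   id ] $    match 'id'
] $      ] $       match ']'
$        $         accept

The string is accepted.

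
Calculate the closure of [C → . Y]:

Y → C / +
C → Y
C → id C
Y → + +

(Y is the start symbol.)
{ [C → . Y], [C → . id C], [Y → . + +], [Y → . C / +] }

Start with: [C → . Y]
  [C → . Y] has the dot before Y: add [Y → . C / +], [Y → . + +]
  [Y → . C / +] has the dot before C: add [C → . id C]
No further items can be added.

CLOSURE = { [C → . Y], [C → . id C], [Y → . + +], [Y → . C / +] }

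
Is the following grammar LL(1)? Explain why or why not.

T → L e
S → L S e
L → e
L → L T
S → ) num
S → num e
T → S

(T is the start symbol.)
A grammar is LL(1) if for each non-terminal N with multiple productions, the predict sets of those productions are pairwise disjoint, where PREDICT(N → α) = (FIRST(α) \ {ε}) ∪ (FOLLOW(N) if α ⇒* ε).

Relevant sets:
  FIRST(L) = { 'e' }
  FIRST(S) = { ')', 'e', 'num' }

For T:
  PREDICT(T → L e) = { 'e' }
  PREDICT(T → S) = { ')', 'e', 'num' }
For S:
  PREDICT(S → L S e) = { 'e' }
  PREDICT(S → ')' num) = { ')' }
  PREDICT(S → num e) = { 'num' }
For L:
  PREDICT(L → e) = { 'e' }
  PREDICT(L → L T) = { 'e' }

Conflict found: Predict set conflict for T: { 'e' }
The grammar is NOT LL(1).

Answer: No. Predict set conflict for T: { 'e' }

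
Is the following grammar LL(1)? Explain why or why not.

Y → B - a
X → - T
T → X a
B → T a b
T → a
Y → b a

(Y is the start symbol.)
Relevant sets:
  FIRST(B) = { '-', 'a' }
  FIRST(X) = { '-' }

For Y:
  PREDICT(Y → B '-' a) = { '-', 'a' }
  PREDICT(Y → b a) = { 'b' }
For T:
  PREDICT(T → X a) = { '-' }
  PREDICT(T → a) = { 'a' }
X, B have a single production, so nothing to check there.

All predict sets are disjoint. The grammar IS LL(1).

Answer: Yes, the grammar is LL(1).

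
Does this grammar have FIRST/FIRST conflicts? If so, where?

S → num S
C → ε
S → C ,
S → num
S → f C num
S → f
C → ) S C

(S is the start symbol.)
A FIRST/FIRST conflict occurs when two productions N → α and N → β for the same non-terminal have FIRST(α) ∩ FIRST(β) ≠ ∅ (with ε ∈ FIRST of a nullable right-hand side, so two nullable alternatives also conflict).

FIRST sets of the non-terminals at (or reachable through a nullable prefix from) the front of some alternative:
  FIRST(C) = { ')', ε }

Productions for S:
  S → num S: FIRST = { 'num' }
  S → C ,: FIRST = { ')', ',' }
  S → num: FIRST = { 'num' }
  S → f C num: FIRST = { 'f' }
  S → f: FIRST = { 'f' }
Productions for C:
  C → ε: FIRST = { ε }
  C → ) S C: FIRST = { ')' }

Conflict for S: S → num S and S → num
  Overlap: { 'num' }
Conflict for S: S → f C num and S → f
  Overlap: { 'f' }

Answer: Yes. S → num S / S → num on { 'num' }; S → f C num / S → f on { 'f' }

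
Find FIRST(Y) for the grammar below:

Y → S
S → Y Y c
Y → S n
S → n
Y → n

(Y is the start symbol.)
{ 'n' }

To compute FIRST(Y), examine every production with Y on the left-hand side, reading each right-hand side left to right until a non-nullable symbol is reached.

FIRST sets of the other non-terminals involved (by the same procedure, iterated to a fixed point):
  FIRST(S) = { 'n' }

From Y → S:
  - S is a non-terminal: add FIRST(S) \ {ε} = { 'n' }
    S is not nullable, so stop
From Y → S n:
  - S is a non-terminal: add FIRST(S) \ {ε} = { 'n' }
    S is not nullable, so stop
From Y → n:
  - n is a terminal: add 'n' and stop

Collecting: FIRST(Y) = { 'n' }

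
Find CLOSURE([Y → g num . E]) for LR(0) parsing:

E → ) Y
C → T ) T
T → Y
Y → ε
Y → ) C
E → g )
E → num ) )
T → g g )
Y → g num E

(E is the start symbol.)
{ [E → . ) Y], [E → . g )], [E → . num ) )], [Y → g num . E] }

To compute CLOSURE, for each item [A → α.Bβ] where B is a non-terminal, add [B → .γ] for all productions B → γ; repeat for the newly added items until nothing changes.

Start with: [Y → g num . E]
  [Y → g num . E] has the dot before E: add [E → . ) Y], [E → . g )], [E → . num ) )]
No further items can be added.

CLOSURE = { [E → . ) Y], [E → . g )], [E → . num ) )], [Y → g num . E] }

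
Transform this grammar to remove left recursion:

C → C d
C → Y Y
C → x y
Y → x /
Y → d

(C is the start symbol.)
C → Y Y C'
C → x y C'
C' → d C'
C' → ε
Y → x /
Y → d

C is directly left-recursive. The standard transformation for
  A → A α₁ | ... | A α_m | β₁ | ... | β_n
is
  A  → β₁ A' | ... | β_n A'
  A' → α₁ A' | ... | α_m A' | ε

C → Y Y becomes C → Y Y C'
C → x y becomes C → x y C'
C → C d becomes C' → d C'
Add C' → ε

Productions for other non-terminals are unchanged:
  Y → x /
  Y → d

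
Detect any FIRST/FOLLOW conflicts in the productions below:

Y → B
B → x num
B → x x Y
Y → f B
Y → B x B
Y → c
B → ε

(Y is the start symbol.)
Yes. Y → B x B with FOLLOW(Y) on { 'x' }; B → x num with FOLLOW(B) on { 'x' }; B → x x Y with FOLLOW(B) on { 'x' }

Nullable non-terminals: B, Y.
FIRST sets used below: FIRST(B) = { 'x', ε }

B: nullable alternative(s) B → ε; FOLLOW(B) = { $, 'x' }
  B → x num: FIRST \ {ε} = { 'x' } — overlaps FOLLOW(B) on { 'x' }: CONFLICT
  B → x x Y: FIRST \ {ε} = { 'x' } — overlaps FOLLOW(B) on { 'x' }: CONFLICT
  B → ε: FIRST \ {ε} = { } — this is the only nullable alternative, skip

Y: nullable alternative(s) Y → B; FOLLOW(Y) = { $, 'x' }
  Y → B: FIRST \ {ε} = { 'x' } — this is the only nullable alternative, skip
  Y → f B: FIRST \ {ε} = { 'f' } — disjoint from FOLLOW(Y)
  Y → B x B: FIRST \ {ε} = { 'x' } — overlaps FOLLOW(Y) on { 'x' }: CONFLICT
  Y → c: FIRST \ {ε} = { 'c' } — disjoint from FOLLOW(Y)

So the grammar has 3 FIRST/FOLLOW conflicts (marked CONFLICT above).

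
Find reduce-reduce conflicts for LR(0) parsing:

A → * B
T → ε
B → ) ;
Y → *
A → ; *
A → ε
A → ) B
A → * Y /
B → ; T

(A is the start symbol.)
A reduce-reduce conflict occurs when an LR(0) state has two complete items [A → α .] and [B → β .] — both call for a reduction, and with no lookahead the parser cannot choose between them.

Augment with A' → A and build the canonical LR(0) collection (I0 = CLOSURE({[A' → . A]}), then GOTO on every symbol after a dot until no new states appear). It has 15 states:
  I0: { [A → . ) B], [A → . * B], [A → . * Y /], [A → . ; *], [A → .], [A' → . A] }  — shift, reduce
  I1: { [A → ) . B], [B → . ) ;], [B → . ; T] }  — shift
  I2: { [A → * . B], [A → * . Y /], [B → . ) ;], [B → . ; T], [Y → . *] }  — shift
  I3: { [A → ; . *] }  — shift
  I4: { [A' → A .] }  — accept
  I5: { [A → ; * .] }  — reduce
  I6: { [B → ) . ;] }  — shift
  I7: { [Y → * .] }  — reduce
  I8: { [B → ; . T], [T → .] }  — reduce
  I9: { [A → * B .] }  — reduce
  I10: { [A → * Y . /] }  — shift
  I11: { [A → * Y / .] }  — reduce
  I12: { [B → ; T .] }  — reduce
  I13: { [B → ) ; .] }  — reduce
  I14: { [A → ) B .] }  — reduce

No state contains more than one complete item.

Answer: No reduce-reduce conflicts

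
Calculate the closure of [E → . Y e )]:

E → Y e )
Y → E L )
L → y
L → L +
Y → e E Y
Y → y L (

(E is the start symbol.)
{ [E → . Y e )], [Y → . E L )], [Y → . e E Y], [Y → . y L (] }

Start with: [E → . Y e )]
  [E → . Y e )] has the dot before Y: add [Y → . E L )], [Y → . e E Y], [Y → . y L (]
  [Y → . E L )] has the dot before E: all E-items already present
No further items can be added.

CLOSURE = { [E → . Y e )], [Y → . E L )], [Y → . e E Y], [Y → . y L (] }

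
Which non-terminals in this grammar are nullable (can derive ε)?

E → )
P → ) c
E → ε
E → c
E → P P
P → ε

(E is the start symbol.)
A non-terminal is nullable if it can derive ε (the empty string): either it has an ε-production, or it has a production whose right-hand side consists entirely of nullable non-terminals.

ε-productions: E → ε, P → ε
So E, P are immediately nullable.
Every non-terminal is now nullable.
Nullable = { 'E', 'P' }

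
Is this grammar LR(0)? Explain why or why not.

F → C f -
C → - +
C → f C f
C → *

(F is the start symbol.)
Augment with F' → F and build the canonical LR(0) collection (I0 = CLOSURE({[F' → . F]}), then GOTO on every symbol after a dot until no new states appear). It has 11 states:
  I0: { [C → . *], [C → . - +], [C → . f C f], [F → . C f -], [F' → . F] }  — shift
  I1: { [C → * .] }  — reduce
  I2: { [C → - . +] }  — shift
  I3: { [F → C . f -] }  — shift
  I4: { [F' → F .] }  — accept
  I5: { [C → . *], [C → . - +], [C → . f C f], [C → f . C f] }  — shift
  I6: { [C → f C . f] }  — shift
  I7: { [C → f C f .] }  — reduce
  I8: { [F → C f . -] }  — shift
  I9: { [F → C f - .] }  — reduce
  I10: { [C → - + .] }  — reduce

Every state is either a pure shift/goto state or contains exactly one complete item and nothing to shift — no conflicts. The grammar is LR(0).

Answer: Yes, the grammar is LR(0)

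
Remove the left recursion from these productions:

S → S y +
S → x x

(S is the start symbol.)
S is directly left-recursive. The standard transformation for
  A → A α₁ | ... | A α_m | β₁ | ... | β_n
is
  A  → β₁ A' | ... | β_n A'
  A' → α₁ A' | ... | α_m A' | ε

S → x x becomes S → x x S'
S → S y + becomes S' → y + S'
Add S' → ε

Resulting grammar:
S → x x S'
S' → y + S'
S' → ε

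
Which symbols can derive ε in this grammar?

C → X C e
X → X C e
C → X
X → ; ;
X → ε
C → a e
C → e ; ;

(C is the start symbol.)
A non-terminal is nullable if it can derive ε (the empty string): either it has an ε-production, or it has a production whose right-hand side consists entirely of nullable non-terminals.

ε-productions: X → ε
So X is immediately nullable.
C → X: every symbol on the right is nullable, so C is nullable too.
Every non-terminal is now nullable.
Nullable = { 'C', 'X' }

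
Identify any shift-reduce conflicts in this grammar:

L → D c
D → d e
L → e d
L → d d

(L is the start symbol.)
No shift-reduce conflicts

A shift-reduce conflict occurs when an LR(0) state has both:
  - a complete (reduce) item [A → α .] (dot at the end), and
  - a shift item [B → β . c γ] (dot before a terminal).

Augment with L' → L and build the canonical LR(0) collection (I0 = CLOSURE({[L' → . L]}), then GOTO on every symbol after a dot until no new states appear). It has 9 states:
  I0: { [D → . d e], [L → . D c], [L → . d d], [L → . e d], [L' → . L] }  — shift
  I1: { [L → D . c] }  — shift
  I2: { [L' → L .] }  — accept
  I3: { [D → d . e], [L → d . d] }  — shift
  I4: { [L → e . d] }  — shift
  I5: { [L → e d .] }  — reduce
  I6: { [L → d d .] }  — reduce
  I7: { [D → d e .] }  — reduce
  I8: { [L → D c .] }  — reduce

No state contains both a complete item and a shift item.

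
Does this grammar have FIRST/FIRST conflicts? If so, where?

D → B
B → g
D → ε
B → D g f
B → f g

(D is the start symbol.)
A FIRST/FIRST conflict occurs when two productions N → α and N → β for the same non-terminal have FIRST(α) ∩ FIRST(β) ≠ ∅ (with ε ∈ FIRST of a nullable right-hand side, so two nullable alternatives also conflict).

FIRST sets of the non-terminals at (or reachable through a nullable prefix from) the front of some alternative:
  FIRST(B) = { 'f', 'g' }
  FIRST(D) = { 'f', 'g', ε }

Productions for D:
  D → B: FIRST = { 'f', 'g' }
  D → ε: FIRST = { ε }
Productions for B:
  B → g: FIRST = { 'g' }
  B → D g f: FIRST = { 'f', 'g' }
  B → f g: FIRST = { 'f' }

Conflict for B: B → g and B → D g f
  Overlap: { 'g' }
Conflict for B: B → D g f and B → f g
  Overlap: { 'f' }

Answer: Yes. B → g / B → D g f on { 'g' }; B → D g f / B → f g on { 'f' }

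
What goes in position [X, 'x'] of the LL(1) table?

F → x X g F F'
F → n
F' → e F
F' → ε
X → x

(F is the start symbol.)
X → x

To find M[X, 'x'], we find productions for X where 'x' is in the predict set (PREDICT(N → α) = (FIRST(α) \ {ε}) ∪ (FOLLOW(N) if α ⇒* ε)).

X → x: PREDICT = { 'x' }
  'x' is in predict set, so this production goes in M[X, 'x']

M[X, 'x'] = X → x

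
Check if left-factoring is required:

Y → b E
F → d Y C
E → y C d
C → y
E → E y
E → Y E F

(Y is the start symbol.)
No, left-factoring is not needed

Left-factoring is needed when two productions for the same non-terminal
share a common prefix on the right-hand side.

Productions for E:
  E → y C d
  E → E y
  E → Y E F

No common prefixes found.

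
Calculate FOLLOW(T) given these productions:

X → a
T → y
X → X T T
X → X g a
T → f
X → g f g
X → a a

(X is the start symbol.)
To compute FOLLOW(T), find every occurrence of T on a right-hand side N → α T β: add FIRST(β) \ {ε}, and if β is empty or nullable also add FOLLOW(N). Iterate to a fixed point.

In X → X T T: T is followed by T, add FIRST(T) \ {ε} = { 'f', 'y' }
In X → X T T: T is at the end, add FOLLOW(X)

The FOLLOW sets referred to above (computed the same way, to a fixed point):
  FOLLOW(X) = { $, 'f', 'g', 'y' }

Taking the union: FOLLOW(T) = { $, 'f', 'g', 'y' }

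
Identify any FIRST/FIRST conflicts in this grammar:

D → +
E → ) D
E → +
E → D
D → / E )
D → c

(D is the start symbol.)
A FIRST/FIRST conflict occurs when two productions N → α and N → β for the same non-terminal have FIRST(α) ∩ FIRST(β) ≠ ∅ (with ε ∈ FIRST of a nullable right-hand side, so two nullable alternatives also conflict).

FIRST sets of the non-terminals at (or reachable through a nullable prefix from) the front of some alternative:
  FIRST(D) = { '+', '/', 'c' }

Productions for D:
  D → +: FIRST = { '+' }
  D → / E ): FIRST = { '/' }
  D → c: FIRST = { 'c' }
Productions for E:
  E → ) D: FIRST = { ')' }
  E → +: FIRST = { '+' }
  E → D: FIRST = { '+', '/', 'c' }

Conflict for E: E → + and E → D
  Overlap: { '+' }

Answer: Yes. E → '+' / E → D on { '+' }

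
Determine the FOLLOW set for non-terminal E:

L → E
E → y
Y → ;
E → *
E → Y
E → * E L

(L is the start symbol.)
In L → E: E is at the end, add FOLLOW(L)
In E → * E L: E is followed by L, add FIRST(L) \ {ε} = { '*', ';', 'y' }

The FOLLOW sets referred to above (computed the same way, to a fixed point):
  FOLLOW(L) = { $, '*', ';', 'y' }

Taking the union: FOLLOW(E) = { $, '*', ';', 'y' }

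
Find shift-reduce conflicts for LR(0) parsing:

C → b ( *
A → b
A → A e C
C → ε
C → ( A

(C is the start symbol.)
A shift-reduce conflict occurs when an LR(0) state has both:
  - a complete (reduce) item [A → α .] (dot at the end), and
  - a shift item [B → β . c γ] (dot before a terminal).

Augment with C' → C and build the canonical LR(0) collection (I0 = CLOSURE({[C' → . C]}), then GOTO on every symbol after a dot until no new states appear). It has 10 states:
  I0: { [C → . ( A], [C → . b ( *], [C → .], [C' → . C] }  — shift, reduce
  I1: { [A → . A e C], [A → . b], [C → ( . A] }  — shift
  I2: { [C' → C .] }  — accept
  I3: { [C → b . ( *] }  — shift
  I4: { [C → b ( . *] }  — shift
  I5: { [C → b ( * .] }  — reduce
  I6: { [A → A . e C], [C → ( A .] }  — shift, reduce
  I7: { [A → b .] }  — reduce
  I8: { [A → A e . C], [C → . ( A], [C → . b ( *], [C → .] }  — shift, reduce
  I9: { [A → A e C .] }  — reduce

I0 contains reduce item [C → .] and shift items [C → . ( A], [C → . b ( *] — shift-reduce conflict.
I6 contains reduce item [C → ( A .] and shift item [A → A . e C] — shift-reduce conflict.
I8 contains reduce item [C → .] and shift items [C → . ( A], [C → . b ( *] — shift-reduce conflict.

Answer: Yes — I0: [C → .] vs [C → . ( A]; I6: [C → ( A .] vs [A → A . e C]; I8: [C → .] vs [C → . ( A]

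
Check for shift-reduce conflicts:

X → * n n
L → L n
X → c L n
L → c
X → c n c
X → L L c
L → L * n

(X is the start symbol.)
Augment with X' → X and build the canonical LR(0) collection (I0 = CLOSURE({[X' → . X]}), then GOTO on every symbol after a dot until no new states appear). It has 17 states:
  I0: { [L → . L * n], [L → . L n], [L → . c], [X → . * n n], [X → . L L c], [X → . c L n], [X → . c n c], [X' → . X] }  — shift
  I1: { [X → * . n n] }  — shift
  I2: { [L → . L * n], [L → . L n], [L → . c], [L → L . * n], [L → L . n], [X → L . L c] }  — shift
  I3: { [X' → X .] }  — accept
  I4: { [L → . L * n], [L → . L n], [L → . c], [L → c .], [X → c . L n], [X → c . n c] }  — shift, reduce
  I5: { [L → L . * n], [L → L . n], [X → c L . n] }  — shift
  I6: { [L → c .] }  — reduce
  I7: { [X → c n . c] }  — shift
  I8: { [X → c n c .] }  — reduce
  I9: { [L → L * . n] }  — shift
  I10: { [L → L n .], [X → c L n .] }  — 2 reduces
  I11: { [L → L * n .] }  — reduce
  I12: { [L → L . * n], [L → L . n], [X → L L . c] }  — shift
  I13: { [L → L n .] }  — reduce
  I14: { [X → L L c .] }  — reduce
  I15: { [X → * n . n] }  — shift
  I16: { [X → * n n .] }  — reduce

I4 contains reduce item [L → c .] and shift items [L → . c], [X → c . n c] — shift-reduce conflict.

Answer: Yes — I4: [L → c .] vs [L → . c]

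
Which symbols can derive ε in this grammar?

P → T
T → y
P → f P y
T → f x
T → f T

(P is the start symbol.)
A non-terminal is nullable if it can derive ε (the empty string): either it has an ε-production, or it has a production whose right-hand side consists entirely of nullable non-terminals.

There are no ε-productions, so no non-terminal can derive ε.
No non-terminals are nullable.

Answer: None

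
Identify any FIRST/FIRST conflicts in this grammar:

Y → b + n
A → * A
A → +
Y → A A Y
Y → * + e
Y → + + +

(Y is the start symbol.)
A FIRST/FIRST conflict occurs when two productions N → α and N → β for the same non-terminal have FIRST(α) ∩ FIRST(β) ≠ ∅ (with ε ∈ FIRST of a nullable right-hand side, so two nullable alternatives also conflict).

FIRST sets of the non-terminals at (or reachable through a nullable prefix from) the front of some alternative:
  FIRST(A) = { '*', '+' }

Productions for Y:
  Y → b + n: FIRST = { 'b' }
  Y → A A Y: FIRST = { '*', '+' }
  Y → * + e: FIRST = { '*' }
  Y → + + +: FIRST = { '+' }
Productions for A:
  A → * A: FIRST = { '*' }
  A → +: FIRST = { '+' }

Conflict for Y: Y → A A Y and Y → * + e
  Overlap: { '*' }
Conflict for Y: Y → A A Y and Y → + + +
  Overlap: { '+' }

Answer: Yes. Y → A A Y / Y → '*' '+' e on { '*' }; Y → A A Y / Y → '+' '+' '+' on { '+' }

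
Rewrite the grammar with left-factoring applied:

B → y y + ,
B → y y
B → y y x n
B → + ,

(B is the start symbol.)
Left-factoring transforms A → αβ₁ | αβ₂ into A → αA' and A' → β₁ | β₂
(α is the longest common prefix among the alternatives). Repeat until
no nonterminal has two alternatives with a common prefix.

Round 1: B has alternatives sharing prefix 'y y'. Introduce B': B → y y B'
  Add: B' → + ,
  Add: B' → ε
  Add: B' → x n

No remaining common prefixes — done.

Resulting grammar:
B → y y B'
B' → + ,
B' → ε
B' → x n
B → + ,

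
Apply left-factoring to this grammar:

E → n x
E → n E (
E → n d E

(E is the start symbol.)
Left-factoring transforms A → αβ₁ | αβ₂ into A → αA' and A' → β₁ | β₂
(α is the longest common prefix among the alternatives). Repeat until
no nonterminal has two alternatives with a common prefix.

Round 1: E has alternatives sharing prefix 'n'. Introduce E': E → n E'
  Add: E' → x
  Add: E' → E (
  Add: E' → d E

No remaining common prefixes — done.

Resulting grammar:
E → n E'
E' → x
E' → E (
E' → d E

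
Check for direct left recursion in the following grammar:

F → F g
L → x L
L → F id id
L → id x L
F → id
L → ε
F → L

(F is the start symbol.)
F → F g: LEFT RECURSIVE (starts with F)
L → x L: starts with x
L → F id id: starts with F
L → id x L: starts with id
F → id: starts with id
L → ε: starts with ε
F → L: starts with L

The grammar has direct left recursion on: F.

Answer: Yes, F is left-recursive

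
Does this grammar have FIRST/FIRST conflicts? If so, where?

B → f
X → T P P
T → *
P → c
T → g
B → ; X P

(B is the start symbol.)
A FIRST/FIRST conflict occurs when two productions N → α and N → β for the same non-terminal have FIRST(α) ∩ FIRST(β) ≠ ∅ (with ε ∈ FIRST of a nullable right-hand side, so two nullable alternatives also conflict).

Productions for B:
  B → f: FIRST = { 'f' }
  B → ; X P: FIRST = { ';' }
Productions for T:
  T → *: FIRST = { '*' }
  T → g: FIRST = { 'g' }
X, P have only one production, so no FIRST/FIRST conflict is possible there.

All alternatives of each non-terminal have pairwise disjoint FIRST sets.

Answer: No FIRST/FIRST conflicts.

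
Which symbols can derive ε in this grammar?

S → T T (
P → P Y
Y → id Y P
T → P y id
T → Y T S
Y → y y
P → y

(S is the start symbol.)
A non-terminal is nullable if it can derive ε (the empty string): either it has an ε-production, or it has a production whose right-hand side consists entirely of nullable non-terminals.

There are no ε-productions, so no non-terminal can derive ε.
No non-terminals are nullable.

Answer: None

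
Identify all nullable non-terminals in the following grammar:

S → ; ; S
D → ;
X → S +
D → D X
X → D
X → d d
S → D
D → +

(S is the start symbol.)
None

A non-terminal is nullable if it can derive ε (the empty string): either it has an ε-production, or it has a production whose right-hand side consists entirely of nullable non-terminals.

There are no ε-productions, so no non-terminal can derive ε.
No non-terminals are nullable.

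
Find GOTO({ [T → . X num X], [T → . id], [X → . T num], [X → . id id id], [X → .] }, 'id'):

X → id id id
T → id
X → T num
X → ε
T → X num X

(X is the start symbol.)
GOTO(I, 'id') = CLOSURE({ [A → αX.β] : [A → α.Xβ] ∈ I, X = 'id' })

Items with dot before 'id', with the dot advanced:
  [T → . id] → [T → id .]
  [X → . id id id] → [X → id . id id]
Closure adds nothing (no advanced item has the dot before a non-terminal).

GOTO = { [T → id .], [X → id . id id] }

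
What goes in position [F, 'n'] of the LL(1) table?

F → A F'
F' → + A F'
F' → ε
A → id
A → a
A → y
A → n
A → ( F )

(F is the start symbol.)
F → A F'

To find M[F, 'n'], we find productions for F where 'n' is in the predict set (PREDICT(N → α) = (FIRST(α) \ {ε}) ∪ (FOLLOW(N) if α ⇒* ε)).

Relevant sets:
  FIRST(A) = { '(', 'a', 'id', 'n', 'y' }

F → A F': PREDICT = { '(', 'a', 'id', 'n', 'y' }
  'n' is in predict set, so this production goes in M[F, 'n']

M[F, 'n'] = F → A F'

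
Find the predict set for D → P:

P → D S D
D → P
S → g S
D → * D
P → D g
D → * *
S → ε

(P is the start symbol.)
{ '*' }

PREDICT(D → P) = (FIRST(RHS) \ {ε}) ∪ (FOLLOW(D) if ε ∈ FIRST(RHS), i.e. RHS ⇒* ε)
FIRST(P) = { '*' }
FIRST(P) = { '*' }
ε ∉ FIRST(P), so FOLLOW(D) is not added.
PREDICT(D → P) = { '*' }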